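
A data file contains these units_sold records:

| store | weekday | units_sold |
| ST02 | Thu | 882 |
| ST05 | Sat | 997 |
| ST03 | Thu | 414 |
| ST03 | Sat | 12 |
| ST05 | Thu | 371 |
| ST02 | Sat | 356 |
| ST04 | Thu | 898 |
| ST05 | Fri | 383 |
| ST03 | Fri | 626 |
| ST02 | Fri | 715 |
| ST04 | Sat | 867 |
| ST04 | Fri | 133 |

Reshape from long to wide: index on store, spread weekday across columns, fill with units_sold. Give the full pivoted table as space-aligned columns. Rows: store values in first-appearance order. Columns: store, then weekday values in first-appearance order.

Columns: store plus the 3 distinct weekday values (Thu, Sat, Fri).
For example, row ST02 column Thu takes units_sold=882 from the long row (ST02, Thu).

store  Thu  Sat  Fri
ST02   882  356  715
ST05   371  997  383
ST03   414  12   626
ST04   898  867  133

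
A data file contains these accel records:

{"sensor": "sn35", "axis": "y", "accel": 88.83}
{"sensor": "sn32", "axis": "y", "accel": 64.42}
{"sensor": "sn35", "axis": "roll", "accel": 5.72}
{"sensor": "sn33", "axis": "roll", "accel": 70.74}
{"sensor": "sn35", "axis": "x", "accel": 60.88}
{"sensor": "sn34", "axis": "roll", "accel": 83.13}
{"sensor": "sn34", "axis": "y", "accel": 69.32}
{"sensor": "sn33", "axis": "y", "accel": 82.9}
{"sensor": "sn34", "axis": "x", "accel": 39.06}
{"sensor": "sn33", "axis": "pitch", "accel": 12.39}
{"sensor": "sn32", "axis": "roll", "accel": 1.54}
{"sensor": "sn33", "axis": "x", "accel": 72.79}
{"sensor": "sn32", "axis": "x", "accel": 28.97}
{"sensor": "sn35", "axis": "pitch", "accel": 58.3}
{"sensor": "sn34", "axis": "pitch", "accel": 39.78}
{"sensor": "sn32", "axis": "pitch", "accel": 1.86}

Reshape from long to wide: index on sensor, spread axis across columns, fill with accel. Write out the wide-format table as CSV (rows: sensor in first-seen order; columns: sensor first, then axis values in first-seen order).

sensor,y,roll,x,pitch
sn35,88.83,5.72,60.88,58.3
sn32,64.42,1.54,28.97,1.86
sn33,82.9,70.74,72.79,12.39
sn34,69.32,83.13,39.06,39.78

Columns: sensor plus the 4 distinct axis values (y, roll, x, pitch).
For example, row sn35 column y takes accel=88.83 from the long row (sn35, y).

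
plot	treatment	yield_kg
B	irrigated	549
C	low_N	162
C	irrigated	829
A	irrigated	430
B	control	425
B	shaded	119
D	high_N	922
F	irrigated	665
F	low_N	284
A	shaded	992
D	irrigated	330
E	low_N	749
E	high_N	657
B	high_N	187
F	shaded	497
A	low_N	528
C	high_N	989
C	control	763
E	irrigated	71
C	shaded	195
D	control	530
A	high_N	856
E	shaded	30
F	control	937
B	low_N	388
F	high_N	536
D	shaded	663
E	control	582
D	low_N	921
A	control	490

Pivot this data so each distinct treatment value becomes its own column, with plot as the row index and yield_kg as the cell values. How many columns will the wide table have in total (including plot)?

1 column for plot plus 5 distinct treatment values → 6 columns.

6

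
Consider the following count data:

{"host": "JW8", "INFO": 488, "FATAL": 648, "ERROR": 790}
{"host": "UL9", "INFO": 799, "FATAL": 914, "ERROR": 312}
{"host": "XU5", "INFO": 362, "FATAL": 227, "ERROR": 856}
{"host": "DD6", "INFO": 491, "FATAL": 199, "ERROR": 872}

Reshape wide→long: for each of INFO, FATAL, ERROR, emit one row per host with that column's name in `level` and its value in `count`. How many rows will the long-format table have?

12

4 host values × 3 melted columns = 12 rows.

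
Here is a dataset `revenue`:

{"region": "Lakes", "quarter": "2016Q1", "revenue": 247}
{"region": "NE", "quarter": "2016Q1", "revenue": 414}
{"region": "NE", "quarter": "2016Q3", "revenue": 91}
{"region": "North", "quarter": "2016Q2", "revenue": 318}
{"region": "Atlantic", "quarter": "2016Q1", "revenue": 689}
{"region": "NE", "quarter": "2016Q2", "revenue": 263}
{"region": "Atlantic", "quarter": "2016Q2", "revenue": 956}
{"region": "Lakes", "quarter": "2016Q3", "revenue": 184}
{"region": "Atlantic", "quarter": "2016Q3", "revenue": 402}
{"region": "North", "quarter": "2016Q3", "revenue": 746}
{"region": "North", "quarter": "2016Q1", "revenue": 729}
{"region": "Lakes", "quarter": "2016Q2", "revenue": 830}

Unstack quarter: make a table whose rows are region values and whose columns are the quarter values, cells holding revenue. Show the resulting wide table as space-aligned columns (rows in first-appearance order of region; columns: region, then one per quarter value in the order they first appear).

Columns: region plus the 3 distinct quarter values (2016Q1, 2016Q3, 2016Q2).
For example, row Lakes column 2016Q1 takes revenue=247 from the long row (Lakes, 2016Q1).

region    2016Q1  2016Q3  2016Q2
Lakes     247     184     830   
NE        414     91      263   
North     729     746     318   
Atlantic  689     402     956   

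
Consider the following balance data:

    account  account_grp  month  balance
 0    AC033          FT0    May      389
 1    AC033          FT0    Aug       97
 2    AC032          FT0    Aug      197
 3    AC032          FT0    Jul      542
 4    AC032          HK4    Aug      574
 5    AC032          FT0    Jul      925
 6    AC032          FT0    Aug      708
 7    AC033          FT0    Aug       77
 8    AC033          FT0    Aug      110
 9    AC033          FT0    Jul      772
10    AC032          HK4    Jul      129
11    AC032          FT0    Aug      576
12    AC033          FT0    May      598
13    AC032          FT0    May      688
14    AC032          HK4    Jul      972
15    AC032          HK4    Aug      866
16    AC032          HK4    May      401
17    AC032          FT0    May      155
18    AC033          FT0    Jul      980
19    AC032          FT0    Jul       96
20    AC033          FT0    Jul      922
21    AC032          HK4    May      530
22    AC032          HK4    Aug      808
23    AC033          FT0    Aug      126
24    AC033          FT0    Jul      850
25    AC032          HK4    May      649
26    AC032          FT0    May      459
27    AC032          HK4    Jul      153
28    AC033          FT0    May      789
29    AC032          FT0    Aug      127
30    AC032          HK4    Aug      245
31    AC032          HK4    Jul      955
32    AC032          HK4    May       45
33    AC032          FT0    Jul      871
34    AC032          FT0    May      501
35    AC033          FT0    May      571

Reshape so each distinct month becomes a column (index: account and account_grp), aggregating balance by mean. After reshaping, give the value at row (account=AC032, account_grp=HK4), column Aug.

623.25

Rows with account=AC032, account_grp=HK4 and month=Aug: balance values are 574, 866, 808, 245.
(574 + 866 + 808 + 245) / 4 = 623.25.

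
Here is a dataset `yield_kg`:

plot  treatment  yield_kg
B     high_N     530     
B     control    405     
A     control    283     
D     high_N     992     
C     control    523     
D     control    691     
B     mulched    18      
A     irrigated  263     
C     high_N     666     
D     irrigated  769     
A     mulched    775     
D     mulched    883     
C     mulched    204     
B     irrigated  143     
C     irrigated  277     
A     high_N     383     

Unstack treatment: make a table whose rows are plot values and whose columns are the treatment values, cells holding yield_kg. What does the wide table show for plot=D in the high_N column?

992

Wide layout: rows indexed by plot, columns are the 4 distinct treatment values (high_N, control, mulched, irrigated).
Cell (plot=D, treatment=high_N) draws from the long row where plot=D and treatment=high_N, which has yield_kg=992.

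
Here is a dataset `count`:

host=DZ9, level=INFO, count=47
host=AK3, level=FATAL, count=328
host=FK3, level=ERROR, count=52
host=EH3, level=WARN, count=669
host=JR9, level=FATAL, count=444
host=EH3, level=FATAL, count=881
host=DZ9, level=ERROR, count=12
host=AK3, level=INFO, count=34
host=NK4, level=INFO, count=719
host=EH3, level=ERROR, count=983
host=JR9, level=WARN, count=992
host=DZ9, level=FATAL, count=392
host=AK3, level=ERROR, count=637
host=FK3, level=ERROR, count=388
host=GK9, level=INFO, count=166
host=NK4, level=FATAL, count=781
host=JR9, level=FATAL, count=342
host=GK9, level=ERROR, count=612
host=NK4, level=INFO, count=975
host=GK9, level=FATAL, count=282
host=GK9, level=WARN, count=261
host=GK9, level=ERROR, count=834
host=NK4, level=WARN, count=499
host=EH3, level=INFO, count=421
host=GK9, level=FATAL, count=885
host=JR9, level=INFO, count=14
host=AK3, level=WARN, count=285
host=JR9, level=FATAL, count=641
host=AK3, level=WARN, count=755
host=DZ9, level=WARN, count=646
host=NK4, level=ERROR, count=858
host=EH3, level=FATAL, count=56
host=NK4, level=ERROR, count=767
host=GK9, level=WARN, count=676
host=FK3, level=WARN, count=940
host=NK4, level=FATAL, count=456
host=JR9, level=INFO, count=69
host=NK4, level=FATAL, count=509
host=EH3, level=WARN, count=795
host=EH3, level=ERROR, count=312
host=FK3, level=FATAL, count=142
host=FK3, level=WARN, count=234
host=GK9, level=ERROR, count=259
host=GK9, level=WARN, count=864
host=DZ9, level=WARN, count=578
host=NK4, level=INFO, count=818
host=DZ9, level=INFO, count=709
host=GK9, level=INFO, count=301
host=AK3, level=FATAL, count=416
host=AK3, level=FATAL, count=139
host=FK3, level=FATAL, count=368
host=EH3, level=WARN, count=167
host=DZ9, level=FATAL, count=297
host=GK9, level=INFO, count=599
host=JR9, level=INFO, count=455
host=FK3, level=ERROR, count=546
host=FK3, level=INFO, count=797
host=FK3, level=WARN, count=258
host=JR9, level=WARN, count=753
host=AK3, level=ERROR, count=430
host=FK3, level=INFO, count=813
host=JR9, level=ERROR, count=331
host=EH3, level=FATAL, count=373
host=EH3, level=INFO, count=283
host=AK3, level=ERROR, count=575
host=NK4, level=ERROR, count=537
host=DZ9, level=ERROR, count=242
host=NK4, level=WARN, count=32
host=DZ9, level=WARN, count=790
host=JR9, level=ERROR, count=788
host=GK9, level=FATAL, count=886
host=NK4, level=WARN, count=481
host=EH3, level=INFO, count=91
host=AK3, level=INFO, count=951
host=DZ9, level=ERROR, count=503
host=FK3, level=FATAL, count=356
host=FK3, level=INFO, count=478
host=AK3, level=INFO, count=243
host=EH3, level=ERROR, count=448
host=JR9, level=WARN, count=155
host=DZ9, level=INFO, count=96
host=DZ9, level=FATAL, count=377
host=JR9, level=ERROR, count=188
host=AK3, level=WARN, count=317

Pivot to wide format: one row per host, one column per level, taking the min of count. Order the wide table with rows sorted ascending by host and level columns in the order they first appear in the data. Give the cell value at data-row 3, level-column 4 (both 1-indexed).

With rows sorted ascending by host, row 3 is host=EH3. level columns in first-appearance order: INFO, FATAL, ERROR, WARN; column 4 is WARN.
Long rows with host=EH3, level=WARN: min(669, 795, 167) = 167.

167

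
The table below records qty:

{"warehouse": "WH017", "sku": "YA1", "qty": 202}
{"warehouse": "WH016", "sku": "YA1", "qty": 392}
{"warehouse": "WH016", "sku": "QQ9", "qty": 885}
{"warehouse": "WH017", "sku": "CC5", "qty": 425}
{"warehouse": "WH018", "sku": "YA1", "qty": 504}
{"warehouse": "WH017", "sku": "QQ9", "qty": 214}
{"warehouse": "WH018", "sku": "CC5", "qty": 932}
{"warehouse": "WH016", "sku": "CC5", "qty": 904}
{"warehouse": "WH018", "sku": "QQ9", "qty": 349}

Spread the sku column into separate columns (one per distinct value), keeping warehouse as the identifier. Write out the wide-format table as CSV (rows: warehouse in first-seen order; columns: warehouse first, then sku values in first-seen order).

warehouse,YA1,QQ9,CC5
WH017,202,214,425
WH016,392,885,904
WH018,504,349,932

Columns: warehouse plus the 3 distinct sku values (YA1, QQ9, CC5).
For example, row WH017 column YA1 takes qty=202 from the long row (WH017, YA1).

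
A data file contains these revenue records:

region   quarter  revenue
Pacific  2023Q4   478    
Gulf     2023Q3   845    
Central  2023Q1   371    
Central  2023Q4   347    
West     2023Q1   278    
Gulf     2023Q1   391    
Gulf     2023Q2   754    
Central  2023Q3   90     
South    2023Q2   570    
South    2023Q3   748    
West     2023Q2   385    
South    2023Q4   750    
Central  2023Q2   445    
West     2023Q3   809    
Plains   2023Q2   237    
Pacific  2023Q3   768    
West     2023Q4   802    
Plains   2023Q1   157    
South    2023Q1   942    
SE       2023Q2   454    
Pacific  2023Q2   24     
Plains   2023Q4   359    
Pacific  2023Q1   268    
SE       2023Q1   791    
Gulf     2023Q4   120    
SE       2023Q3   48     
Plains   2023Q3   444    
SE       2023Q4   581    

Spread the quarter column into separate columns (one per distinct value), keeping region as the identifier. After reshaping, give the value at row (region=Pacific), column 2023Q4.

478

Wide layout: rows indexed by region, columns are the 4 distinct quarter values (2023Q4, 2023Q3, 2023Q1, 2023Q2).
Cell (region=Pacific, quarter=2023Q4) draws from the long row where region=Pacific and quarter=2023Q4, which has revenue=478.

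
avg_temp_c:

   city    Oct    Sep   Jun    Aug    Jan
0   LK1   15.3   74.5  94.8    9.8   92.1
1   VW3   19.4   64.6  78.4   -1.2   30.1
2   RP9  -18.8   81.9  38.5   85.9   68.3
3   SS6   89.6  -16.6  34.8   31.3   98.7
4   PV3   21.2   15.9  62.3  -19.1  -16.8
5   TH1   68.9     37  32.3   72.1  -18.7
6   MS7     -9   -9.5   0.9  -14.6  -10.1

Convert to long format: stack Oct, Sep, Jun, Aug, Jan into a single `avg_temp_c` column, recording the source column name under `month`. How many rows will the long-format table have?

35

7 city values × 5 melted columns = 35 rows.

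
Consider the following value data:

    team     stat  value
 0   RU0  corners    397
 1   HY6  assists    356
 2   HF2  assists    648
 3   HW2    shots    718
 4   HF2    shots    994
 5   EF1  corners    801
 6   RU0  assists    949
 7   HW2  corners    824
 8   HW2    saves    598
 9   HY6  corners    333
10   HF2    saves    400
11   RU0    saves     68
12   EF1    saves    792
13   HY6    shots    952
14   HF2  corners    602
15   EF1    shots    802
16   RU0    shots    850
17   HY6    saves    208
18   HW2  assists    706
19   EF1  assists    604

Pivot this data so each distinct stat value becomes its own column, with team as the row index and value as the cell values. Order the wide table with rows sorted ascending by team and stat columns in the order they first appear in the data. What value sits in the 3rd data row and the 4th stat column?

598

With rows sorted ascending by team, row 3 is team=HW2. stat columns in first-appearance order: corners, assists, shots, saves; column 4 is saves.
Long rows with team=HW2, stat=saves: value = 598.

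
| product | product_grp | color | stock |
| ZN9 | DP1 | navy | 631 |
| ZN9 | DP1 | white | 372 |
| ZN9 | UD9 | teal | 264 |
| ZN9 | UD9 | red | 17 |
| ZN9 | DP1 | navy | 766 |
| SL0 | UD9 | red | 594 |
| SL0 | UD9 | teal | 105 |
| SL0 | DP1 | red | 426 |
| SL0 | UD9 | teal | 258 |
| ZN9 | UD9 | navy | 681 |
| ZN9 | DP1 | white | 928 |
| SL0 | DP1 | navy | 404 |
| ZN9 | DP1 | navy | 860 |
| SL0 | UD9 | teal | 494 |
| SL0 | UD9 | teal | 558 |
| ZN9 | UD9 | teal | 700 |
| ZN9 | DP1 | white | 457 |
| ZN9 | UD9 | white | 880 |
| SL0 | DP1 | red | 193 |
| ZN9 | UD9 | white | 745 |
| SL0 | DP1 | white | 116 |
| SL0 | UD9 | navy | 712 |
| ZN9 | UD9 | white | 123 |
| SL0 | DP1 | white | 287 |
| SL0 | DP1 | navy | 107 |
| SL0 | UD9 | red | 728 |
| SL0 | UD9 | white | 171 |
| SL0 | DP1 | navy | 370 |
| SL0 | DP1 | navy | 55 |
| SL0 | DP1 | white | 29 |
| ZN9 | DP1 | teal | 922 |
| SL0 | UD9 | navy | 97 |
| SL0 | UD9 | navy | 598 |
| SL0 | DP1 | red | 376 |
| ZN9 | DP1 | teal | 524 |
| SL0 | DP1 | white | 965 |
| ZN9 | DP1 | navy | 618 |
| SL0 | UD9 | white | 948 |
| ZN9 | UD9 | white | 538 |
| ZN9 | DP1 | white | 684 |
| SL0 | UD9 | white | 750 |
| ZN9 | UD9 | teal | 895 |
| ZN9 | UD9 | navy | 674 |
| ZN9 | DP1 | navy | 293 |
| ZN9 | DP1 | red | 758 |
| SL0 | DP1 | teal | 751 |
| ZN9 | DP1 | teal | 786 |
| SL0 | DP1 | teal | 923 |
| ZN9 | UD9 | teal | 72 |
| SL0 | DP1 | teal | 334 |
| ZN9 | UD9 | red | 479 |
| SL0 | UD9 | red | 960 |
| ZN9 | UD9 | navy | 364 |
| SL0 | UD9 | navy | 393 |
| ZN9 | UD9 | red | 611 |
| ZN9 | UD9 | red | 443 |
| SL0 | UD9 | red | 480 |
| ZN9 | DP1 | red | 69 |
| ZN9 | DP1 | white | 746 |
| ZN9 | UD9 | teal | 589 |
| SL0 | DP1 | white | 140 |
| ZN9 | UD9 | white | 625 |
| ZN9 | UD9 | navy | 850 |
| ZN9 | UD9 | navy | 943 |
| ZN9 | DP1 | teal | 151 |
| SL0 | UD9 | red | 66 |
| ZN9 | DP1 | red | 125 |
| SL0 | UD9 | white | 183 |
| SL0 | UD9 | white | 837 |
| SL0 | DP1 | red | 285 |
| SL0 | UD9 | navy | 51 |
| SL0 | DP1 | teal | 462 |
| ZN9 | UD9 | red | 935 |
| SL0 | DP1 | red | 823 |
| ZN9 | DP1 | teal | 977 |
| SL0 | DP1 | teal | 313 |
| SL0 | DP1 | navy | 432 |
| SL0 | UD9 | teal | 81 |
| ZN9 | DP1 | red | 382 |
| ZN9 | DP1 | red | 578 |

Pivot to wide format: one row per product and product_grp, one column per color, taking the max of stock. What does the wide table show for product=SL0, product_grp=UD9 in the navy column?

712

Rows with product=SL0, product_grp=UD9 and color=navy: stock values are 712, 97, 598, 393, 51.
max(712, 97, 598, 393, 51) = 712.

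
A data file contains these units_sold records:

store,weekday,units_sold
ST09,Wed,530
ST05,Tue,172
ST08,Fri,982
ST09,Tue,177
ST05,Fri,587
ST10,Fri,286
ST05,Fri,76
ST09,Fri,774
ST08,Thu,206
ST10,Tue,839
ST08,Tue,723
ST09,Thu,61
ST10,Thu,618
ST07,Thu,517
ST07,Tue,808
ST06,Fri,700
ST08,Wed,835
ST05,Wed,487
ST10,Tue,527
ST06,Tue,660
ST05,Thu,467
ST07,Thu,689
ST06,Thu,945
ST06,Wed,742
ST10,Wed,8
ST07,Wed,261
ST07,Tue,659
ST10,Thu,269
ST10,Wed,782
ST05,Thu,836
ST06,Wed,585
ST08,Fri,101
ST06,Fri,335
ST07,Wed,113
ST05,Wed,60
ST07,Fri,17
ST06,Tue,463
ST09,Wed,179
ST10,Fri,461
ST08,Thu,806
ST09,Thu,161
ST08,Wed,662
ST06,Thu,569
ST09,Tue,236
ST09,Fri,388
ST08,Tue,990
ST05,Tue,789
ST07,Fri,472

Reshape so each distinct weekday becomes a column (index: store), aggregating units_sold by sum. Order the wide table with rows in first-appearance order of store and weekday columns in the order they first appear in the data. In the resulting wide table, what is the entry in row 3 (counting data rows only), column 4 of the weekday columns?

1012

With rows in first-appearance order of store, row 3 is store=ST08. weekday columns in first-appearance order: Wed, Tue, Fri, Thu; column 4 is Thu.
Long rows with store=ST08, weekday=Thu: 206 + 806 = 1012.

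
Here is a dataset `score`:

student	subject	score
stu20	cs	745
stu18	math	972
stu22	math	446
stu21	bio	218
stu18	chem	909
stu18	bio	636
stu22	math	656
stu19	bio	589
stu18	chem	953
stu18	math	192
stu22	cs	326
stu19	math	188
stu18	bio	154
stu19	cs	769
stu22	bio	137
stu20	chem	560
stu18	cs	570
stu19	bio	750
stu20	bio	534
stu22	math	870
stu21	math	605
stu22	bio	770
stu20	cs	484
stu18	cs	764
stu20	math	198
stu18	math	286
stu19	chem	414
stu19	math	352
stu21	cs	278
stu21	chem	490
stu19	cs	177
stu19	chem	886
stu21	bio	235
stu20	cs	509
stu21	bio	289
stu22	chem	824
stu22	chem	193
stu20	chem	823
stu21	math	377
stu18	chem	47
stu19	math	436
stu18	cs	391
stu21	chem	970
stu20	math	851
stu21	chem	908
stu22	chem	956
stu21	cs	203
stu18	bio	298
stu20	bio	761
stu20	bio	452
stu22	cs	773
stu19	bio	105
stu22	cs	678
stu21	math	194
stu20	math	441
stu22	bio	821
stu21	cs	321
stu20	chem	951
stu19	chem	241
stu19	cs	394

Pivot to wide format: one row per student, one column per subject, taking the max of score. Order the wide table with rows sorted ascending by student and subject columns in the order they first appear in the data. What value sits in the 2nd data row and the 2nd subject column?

With rows sorted ascending by student, row 2 is student=stu19. subject columns in first-appearance order: cs, math, bio, chem; column 2 is math.
Long rows with student=stu19, subject=math: max(188, 352, 436) = 436.

436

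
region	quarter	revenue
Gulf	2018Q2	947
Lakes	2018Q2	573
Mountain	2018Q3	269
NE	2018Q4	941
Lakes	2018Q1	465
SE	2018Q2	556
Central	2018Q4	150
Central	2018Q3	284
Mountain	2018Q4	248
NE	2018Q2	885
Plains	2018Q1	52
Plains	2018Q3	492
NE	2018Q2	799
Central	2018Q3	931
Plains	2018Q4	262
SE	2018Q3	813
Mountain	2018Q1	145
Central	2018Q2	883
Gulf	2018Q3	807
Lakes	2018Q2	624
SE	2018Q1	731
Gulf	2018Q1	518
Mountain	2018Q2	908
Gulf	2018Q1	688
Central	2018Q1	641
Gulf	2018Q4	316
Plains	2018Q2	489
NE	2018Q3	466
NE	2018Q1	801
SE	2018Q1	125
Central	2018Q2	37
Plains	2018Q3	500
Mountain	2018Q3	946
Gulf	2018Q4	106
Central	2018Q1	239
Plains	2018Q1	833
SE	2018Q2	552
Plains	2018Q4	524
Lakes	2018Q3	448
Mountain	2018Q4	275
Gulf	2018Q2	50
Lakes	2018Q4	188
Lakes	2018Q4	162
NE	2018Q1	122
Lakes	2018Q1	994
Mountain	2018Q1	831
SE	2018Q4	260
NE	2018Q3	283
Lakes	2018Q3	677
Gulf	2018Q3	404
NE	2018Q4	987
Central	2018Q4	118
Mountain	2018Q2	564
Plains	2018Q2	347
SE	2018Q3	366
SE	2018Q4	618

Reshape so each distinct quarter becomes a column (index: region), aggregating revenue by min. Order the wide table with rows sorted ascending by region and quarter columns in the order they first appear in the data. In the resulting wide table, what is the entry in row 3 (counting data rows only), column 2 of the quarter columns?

With rows sorted ascending by region, row 3 is region=Lakes. quarter columns in first-appearance order: 2018Q2, 2018Q3, 2018Q4, 2018Q1; column 2 is 2018Q3.
Long rows with region=Lakes, quarter=2018Q3: min(448, 677) = 448.

448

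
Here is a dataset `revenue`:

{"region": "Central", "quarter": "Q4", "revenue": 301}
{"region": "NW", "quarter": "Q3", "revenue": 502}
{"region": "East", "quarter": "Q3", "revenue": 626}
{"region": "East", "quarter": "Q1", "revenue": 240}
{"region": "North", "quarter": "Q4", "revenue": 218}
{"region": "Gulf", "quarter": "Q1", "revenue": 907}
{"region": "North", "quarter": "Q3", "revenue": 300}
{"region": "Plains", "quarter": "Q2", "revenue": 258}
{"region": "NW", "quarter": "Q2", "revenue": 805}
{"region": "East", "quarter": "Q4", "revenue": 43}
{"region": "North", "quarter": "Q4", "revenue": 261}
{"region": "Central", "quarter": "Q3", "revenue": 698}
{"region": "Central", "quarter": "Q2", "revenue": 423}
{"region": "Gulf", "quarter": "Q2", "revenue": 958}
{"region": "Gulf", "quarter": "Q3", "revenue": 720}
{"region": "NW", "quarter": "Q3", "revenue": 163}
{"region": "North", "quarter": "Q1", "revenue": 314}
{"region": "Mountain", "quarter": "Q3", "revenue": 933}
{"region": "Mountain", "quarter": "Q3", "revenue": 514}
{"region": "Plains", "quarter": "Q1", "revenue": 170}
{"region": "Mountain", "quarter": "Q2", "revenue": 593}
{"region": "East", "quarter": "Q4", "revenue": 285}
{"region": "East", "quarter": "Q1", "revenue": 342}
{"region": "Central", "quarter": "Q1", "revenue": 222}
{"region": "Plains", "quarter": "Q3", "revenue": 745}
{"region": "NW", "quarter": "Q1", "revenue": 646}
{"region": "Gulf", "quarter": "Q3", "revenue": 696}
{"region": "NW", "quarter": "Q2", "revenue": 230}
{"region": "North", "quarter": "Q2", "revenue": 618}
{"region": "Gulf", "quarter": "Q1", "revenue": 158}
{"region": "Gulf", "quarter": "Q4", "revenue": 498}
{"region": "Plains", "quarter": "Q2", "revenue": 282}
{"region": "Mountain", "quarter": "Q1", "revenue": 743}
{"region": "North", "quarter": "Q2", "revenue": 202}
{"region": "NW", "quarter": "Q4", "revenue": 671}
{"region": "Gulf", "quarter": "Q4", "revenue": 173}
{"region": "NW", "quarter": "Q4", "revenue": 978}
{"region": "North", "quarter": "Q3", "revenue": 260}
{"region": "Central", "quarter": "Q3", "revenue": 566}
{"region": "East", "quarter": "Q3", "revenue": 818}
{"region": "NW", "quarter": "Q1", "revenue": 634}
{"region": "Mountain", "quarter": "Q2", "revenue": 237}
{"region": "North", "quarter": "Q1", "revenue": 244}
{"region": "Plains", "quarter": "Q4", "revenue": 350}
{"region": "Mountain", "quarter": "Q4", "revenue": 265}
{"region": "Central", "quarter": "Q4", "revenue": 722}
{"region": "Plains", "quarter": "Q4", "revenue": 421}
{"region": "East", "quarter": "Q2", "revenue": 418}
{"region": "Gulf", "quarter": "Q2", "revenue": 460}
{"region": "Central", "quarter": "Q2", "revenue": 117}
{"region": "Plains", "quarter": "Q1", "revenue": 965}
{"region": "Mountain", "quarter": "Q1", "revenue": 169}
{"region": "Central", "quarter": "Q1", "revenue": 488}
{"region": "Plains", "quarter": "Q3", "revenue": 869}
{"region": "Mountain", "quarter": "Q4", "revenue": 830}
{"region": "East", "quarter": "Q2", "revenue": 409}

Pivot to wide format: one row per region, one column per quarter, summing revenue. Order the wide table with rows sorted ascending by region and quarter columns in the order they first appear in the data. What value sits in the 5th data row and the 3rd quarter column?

1280

With rows sorted ascending by region, row 5 is region=NW. quarter columns in first-appearance order: Q4, Q3, Q1, Q2; column 3 is Q1.
Long rows with region=NW, quarter=Q1: 646 + 634 = 1280.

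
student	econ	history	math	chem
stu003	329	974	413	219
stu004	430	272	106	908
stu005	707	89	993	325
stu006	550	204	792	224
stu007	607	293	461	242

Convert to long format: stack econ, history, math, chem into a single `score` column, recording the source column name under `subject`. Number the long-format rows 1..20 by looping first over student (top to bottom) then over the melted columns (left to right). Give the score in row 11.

993

20 rows total (5 × 4). Row 11: index ⌊(11-1)/4⌋ = 2 into student → stu005; (11-1) mod 4 = 2 into the melted columns → math.
So row 11 is (stu005, math, 993); score = 993.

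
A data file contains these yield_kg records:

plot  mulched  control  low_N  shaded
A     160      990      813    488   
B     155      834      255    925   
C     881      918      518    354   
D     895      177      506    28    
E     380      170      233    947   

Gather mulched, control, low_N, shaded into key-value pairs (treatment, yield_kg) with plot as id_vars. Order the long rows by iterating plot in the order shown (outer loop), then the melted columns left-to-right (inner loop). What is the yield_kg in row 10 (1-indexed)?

20 rows total (5 × 4). Row 10: index ⌊(10-1)/4⌋ = 2 into plot → C; (10-1) mod 4 = 1 into the melted columns → control.
So row 10 is (C, control, 918); yield_kg = 918.

918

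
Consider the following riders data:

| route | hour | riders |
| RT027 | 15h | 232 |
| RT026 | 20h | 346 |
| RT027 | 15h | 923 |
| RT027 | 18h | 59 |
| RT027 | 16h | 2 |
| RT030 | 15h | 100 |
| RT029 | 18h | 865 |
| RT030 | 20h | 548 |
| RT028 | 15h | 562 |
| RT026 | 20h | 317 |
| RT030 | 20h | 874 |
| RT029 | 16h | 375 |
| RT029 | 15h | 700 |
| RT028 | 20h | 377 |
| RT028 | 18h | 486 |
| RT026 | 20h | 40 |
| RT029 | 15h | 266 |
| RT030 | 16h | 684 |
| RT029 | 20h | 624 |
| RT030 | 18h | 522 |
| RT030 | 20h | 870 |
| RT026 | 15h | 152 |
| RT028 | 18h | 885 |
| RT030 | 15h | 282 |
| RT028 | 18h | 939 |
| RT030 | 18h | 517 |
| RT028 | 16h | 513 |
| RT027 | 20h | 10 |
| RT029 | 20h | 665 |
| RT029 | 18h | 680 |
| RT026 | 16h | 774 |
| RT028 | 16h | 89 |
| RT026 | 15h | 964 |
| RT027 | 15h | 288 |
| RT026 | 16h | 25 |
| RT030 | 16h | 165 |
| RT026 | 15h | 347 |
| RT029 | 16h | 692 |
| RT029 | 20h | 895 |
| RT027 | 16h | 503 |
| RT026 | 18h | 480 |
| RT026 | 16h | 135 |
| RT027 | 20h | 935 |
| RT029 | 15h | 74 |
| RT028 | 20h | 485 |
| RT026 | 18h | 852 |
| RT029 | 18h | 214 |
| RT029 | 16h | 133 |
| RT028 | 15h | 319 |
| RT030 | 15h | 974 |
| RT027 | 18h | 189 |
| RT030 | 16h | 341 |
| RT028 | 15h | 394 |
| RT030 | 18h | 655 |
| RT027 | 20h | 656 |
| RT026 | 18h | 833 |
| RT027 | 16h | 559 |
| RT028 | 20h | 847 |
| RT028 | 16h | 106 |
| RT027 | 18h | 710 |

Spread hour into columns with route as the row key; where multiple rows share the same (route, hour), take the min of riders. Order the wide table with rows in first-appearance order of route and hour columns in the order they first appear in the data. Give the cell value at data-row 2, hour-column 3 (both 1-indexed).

With rows in first-appearance order of route, row 2 is route=RT026. hour columns in first-appearance order: 15h, 20h, 18h, 16h; column 3 is 18h.
Long rows with route=RT026, hour=18h: min(480, 852, 833) = 480.

480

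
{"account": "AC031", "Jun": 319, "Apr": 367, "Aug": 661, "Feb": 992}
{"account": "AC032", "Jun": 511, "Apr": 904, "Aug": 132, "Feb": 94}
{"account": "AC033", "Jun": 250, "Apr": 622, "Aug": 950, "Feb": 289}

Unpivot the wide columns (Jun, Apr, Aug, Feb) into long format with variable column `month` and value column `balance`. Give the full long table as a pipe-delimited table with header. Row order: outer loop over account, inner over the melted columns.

| account | month | balance |
| AC031 | Jun | 319 |
| AC031 | Apr | 367 |
| AC031 | Aug | 661 |
| AC031 | Feb | 992 |
| AC032 | Jun | 511 |
| AC032 | Apr | 904 |
| AC032 | Aug | 132 |
| AC032 | Feb | 94 |
| AC033 | Jun | 250 |
| AC033 | Apr | 622 |
| AC033 | Aug | 950 |
| AC033 | Feb | 289 |

Each (account, column) pair becomes one row: 3 × 4 = 12 rows.
For example, (AC031, Jun) → balance=319.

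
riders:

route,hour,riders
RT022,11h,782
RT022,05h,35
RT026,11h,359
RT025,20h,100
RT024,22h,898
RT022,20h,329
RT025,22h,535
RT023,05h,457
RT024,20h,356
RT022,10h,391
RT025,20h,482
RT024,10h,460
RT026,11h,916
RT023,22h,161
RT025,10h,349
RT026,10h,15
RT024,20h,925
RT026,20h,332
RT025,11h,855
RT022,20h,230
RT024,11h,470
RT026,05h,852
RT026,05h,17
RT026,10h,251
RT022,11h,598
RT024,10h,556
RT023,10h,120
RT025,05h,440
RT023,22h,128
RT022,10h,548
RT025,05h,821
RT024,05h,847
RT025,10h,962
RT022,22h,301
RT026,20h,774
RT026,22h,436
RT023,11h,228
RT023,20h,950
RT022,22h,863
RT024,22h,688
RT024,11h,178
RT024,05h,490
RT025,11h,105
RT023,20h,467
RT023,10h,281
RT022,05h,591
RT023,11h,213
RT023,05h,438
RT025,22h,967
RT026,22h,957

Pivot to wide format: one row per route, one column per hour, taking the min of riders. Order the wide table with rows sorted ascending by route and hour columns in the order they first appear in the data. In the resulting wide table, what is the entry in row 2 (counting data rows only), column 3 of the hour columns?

467

With rows sorted ascending by route, row 2 is route=RT023. hour columns in first-appearance order: 11h, 05h, 20h, 22h, 10h; column 3 is 20h.
Long rows with route=RT023, hour=20h: min(950, 467) = 467.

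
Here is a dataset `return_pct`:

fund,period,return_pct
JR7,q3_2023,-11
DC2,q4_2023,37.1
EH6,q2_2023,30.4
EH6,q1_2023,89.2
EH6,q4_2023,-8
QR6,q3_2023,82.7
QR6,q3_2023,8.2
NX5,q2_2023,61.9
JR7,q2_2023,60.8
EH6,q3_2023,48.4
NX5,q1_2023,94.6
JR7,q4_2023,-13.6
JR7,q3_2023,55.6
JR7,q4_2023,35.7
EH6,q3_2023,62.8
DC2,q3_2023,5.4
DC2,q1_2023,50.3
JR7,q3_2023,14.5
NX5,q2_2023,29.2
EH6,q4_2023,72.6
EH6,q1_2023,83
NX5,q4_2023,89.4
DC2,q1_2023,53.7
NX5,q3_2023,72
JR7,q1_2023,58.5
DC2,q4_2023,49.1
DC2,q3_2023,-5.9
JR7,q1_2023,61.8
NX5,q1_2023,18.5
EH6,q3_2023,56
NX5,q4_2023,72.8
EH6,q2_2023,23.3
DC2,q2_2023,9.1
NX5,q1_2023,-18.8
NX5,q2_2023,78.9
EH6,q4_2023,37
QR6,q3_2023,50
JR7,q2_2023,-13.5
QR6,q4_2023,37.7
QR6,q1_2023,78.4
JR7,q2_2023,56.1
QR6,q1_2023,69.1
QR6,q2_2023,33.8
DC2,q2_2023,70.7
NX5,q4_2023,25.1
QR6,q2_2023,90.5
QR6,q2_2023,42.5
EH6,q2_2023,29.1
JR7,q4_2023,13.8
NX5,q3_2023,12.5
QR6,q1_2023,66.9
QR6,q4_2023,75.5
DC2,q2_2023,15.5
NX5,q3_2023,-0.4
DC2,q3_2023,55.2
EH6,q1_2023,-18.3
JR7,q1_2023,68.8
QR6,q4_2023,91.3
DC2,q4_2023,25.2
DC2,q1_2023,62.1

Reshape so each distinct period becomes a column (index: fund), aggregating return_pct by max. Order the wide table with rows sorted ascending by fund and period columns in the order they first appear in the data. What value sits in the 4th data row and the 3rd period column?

78.9

With rows sorted ascending by fund, row 4 is fund=NX5. period columns in first-appearance order: q3_2023, q4_2023, q2_2023, q1_2023; column 3 is q2_2023.
Long rows with fund=NX5, period=q2_2023: max(61.9, 29.2, 78.9) = 78.9.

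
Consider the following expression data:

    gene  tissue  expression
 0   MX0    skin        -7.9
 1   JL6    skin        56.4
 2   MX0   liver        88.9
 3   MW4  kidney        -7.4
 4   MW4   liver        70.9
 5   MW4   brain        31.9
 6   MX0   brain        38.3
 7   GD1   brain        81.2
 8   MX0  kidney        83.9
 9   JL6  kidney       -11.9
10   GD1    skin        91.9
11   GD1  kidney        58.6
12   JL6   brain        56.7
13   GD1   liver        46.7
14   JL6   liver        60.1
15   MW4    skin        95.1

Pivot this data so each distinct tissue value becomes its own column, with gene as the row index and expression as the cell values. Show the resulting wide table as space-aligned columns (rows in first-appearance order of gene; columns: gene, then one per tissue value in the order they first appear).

gene  skin  liver  kidney  brain
MX0   -7.9  88.9   83.9    38.3 
JL6   56.4  60.1   -11.9   56.7 
MW4   95.1  70.9   -7.4    31.9 
GD1   91.9  46.7   58.6    81.2 

Columns: gene plus the 4 distinct tissue values (skin, liver, kidney, brain).
For example, row MX0 column skin takes expression=-7.9 from the long row (MX0, skin).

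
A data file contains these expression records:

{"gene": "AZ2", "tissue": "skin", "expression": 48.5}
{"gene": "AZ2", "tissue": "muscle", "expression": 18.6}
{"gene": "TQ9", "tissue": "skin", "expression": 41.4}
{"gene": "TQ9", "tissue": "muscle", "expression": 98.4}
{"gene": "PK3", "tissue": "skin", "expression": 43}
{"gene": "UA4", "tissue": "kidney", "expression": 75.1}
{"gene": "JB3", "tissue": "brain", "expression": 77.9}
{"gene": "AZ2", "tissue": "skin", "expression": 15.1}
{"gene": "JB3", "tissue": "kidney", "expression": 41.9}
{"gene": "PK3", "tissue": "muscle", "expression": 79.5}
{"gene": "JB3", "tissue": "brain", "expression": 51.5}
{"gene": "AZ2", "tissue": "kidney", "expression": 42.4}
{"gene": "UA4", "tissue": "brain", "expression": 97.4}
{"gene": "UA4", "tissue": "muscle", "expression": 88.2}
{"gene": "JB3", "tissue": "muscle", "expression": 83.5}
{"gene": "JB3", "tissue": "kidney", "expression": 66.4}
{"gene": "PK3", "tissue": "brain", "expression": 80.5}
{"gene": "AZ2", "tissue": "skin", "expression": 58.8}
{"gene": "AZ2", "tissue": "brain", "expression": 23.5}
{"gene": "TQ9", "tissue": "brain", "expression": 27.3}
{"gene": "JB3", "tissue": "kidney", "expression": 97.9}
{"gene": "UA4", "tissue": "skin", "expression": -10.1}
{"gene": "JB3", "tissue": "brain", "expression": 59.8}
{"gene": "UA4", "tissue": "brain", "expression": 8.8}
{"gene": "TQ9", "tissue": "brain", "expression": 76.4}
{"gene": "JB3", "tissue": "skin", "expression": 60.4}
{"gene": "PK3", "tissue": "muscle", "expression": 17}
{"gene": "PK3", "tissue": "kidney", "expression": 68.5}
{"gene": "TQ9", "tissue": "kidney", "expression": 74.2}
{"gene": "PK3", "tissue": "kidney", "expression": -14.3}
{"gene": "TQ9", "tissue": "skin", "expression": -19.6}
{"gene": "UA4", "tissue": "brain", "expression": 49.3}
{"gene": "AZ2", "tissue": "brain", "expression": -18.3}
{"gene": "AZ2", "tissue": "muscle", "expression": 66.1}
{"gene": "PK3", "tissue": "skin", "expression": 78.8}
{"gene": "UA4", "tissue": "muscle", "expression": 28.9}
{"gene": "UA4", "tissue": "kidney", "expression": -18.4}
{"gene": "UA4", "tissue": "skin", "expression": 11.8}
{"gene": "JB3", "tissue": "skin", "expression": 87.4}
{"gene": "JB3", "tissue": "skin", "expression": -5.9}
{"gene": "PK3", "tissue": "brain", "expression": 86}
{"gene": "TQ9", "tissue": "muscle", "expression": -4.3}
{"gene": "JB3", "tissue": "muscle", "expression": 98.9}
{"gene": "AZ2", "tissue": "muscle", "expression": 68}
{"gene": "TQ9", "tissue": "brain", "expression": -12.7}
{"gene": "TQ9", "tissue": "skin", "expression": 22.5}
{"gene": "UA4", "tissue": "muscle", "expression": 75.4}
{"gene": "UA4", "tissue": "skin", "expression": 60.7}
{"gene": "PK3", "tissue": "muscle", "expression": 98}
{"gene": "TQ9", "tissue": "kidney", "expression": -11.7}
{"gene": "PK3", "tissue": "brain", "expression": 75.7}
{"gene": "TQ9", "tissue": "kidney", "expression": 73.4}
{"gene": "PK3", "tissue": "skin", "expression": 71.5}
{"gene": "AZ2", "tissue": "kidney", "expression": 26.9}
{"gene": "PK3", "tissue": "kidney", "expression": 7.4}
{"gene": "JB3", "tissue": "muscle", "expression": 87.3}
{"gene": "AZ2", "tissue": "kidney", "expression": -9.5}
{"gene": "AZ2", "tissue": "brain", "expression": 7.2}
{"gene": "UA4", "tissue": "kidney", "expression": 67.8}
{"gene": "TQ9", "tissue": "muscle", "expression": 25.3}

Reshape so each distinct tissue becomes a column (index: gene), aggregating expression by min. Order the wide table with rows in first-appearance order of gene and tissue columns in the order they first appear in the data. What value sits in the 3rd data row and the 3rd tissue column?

-14.3

With rows in first-appearance order of gene, row 3 is gene=PK3. tissue columns in first-appearance order: skin, muscle, kidney, brain; column 3 is kidney.
Long rows with gene=PK3, tissue=kidney: min(68.5, -14.3, 7.4) = -14.3.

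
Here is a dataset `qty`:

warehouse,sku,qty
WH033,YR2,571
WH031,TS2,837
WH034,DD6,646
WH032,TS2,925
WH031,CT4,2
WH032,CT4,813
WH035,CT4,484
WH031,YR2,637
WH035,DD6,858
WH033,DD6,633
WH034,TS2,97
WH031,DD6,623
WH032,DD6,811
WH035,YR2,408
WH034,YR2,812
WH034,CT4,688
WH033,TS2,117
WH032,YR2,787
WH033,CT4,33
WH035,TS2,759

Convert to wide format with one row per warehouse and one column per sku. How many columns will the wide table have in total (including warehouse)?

1 column for warehouse plus 4 distinct sku values → 5 columns.

5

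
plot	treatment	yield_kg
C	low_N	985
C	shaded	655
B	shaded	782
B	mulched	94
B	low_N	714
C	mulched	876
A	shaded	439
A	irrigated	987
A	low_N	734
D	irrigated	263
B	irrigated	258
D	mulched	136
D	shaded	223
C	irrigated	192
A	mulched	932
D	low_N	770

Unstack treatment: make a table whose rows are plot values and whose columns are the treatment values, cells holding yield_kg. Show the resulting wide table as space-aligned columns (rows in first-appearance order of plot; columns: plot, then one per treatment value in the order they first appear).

Columns: plot plus the 4 distinct treatment values (low_N, shaded, mulched, irrigated).
For example, row C column low_N takes yield_kg=985 from the long row (C, low_N).

plot  low_N  shaded  mulched  irrigated
C     985    655     876      192      
B     714    782     94       258      
A     734    439     932      987      
D     770    223     136      263      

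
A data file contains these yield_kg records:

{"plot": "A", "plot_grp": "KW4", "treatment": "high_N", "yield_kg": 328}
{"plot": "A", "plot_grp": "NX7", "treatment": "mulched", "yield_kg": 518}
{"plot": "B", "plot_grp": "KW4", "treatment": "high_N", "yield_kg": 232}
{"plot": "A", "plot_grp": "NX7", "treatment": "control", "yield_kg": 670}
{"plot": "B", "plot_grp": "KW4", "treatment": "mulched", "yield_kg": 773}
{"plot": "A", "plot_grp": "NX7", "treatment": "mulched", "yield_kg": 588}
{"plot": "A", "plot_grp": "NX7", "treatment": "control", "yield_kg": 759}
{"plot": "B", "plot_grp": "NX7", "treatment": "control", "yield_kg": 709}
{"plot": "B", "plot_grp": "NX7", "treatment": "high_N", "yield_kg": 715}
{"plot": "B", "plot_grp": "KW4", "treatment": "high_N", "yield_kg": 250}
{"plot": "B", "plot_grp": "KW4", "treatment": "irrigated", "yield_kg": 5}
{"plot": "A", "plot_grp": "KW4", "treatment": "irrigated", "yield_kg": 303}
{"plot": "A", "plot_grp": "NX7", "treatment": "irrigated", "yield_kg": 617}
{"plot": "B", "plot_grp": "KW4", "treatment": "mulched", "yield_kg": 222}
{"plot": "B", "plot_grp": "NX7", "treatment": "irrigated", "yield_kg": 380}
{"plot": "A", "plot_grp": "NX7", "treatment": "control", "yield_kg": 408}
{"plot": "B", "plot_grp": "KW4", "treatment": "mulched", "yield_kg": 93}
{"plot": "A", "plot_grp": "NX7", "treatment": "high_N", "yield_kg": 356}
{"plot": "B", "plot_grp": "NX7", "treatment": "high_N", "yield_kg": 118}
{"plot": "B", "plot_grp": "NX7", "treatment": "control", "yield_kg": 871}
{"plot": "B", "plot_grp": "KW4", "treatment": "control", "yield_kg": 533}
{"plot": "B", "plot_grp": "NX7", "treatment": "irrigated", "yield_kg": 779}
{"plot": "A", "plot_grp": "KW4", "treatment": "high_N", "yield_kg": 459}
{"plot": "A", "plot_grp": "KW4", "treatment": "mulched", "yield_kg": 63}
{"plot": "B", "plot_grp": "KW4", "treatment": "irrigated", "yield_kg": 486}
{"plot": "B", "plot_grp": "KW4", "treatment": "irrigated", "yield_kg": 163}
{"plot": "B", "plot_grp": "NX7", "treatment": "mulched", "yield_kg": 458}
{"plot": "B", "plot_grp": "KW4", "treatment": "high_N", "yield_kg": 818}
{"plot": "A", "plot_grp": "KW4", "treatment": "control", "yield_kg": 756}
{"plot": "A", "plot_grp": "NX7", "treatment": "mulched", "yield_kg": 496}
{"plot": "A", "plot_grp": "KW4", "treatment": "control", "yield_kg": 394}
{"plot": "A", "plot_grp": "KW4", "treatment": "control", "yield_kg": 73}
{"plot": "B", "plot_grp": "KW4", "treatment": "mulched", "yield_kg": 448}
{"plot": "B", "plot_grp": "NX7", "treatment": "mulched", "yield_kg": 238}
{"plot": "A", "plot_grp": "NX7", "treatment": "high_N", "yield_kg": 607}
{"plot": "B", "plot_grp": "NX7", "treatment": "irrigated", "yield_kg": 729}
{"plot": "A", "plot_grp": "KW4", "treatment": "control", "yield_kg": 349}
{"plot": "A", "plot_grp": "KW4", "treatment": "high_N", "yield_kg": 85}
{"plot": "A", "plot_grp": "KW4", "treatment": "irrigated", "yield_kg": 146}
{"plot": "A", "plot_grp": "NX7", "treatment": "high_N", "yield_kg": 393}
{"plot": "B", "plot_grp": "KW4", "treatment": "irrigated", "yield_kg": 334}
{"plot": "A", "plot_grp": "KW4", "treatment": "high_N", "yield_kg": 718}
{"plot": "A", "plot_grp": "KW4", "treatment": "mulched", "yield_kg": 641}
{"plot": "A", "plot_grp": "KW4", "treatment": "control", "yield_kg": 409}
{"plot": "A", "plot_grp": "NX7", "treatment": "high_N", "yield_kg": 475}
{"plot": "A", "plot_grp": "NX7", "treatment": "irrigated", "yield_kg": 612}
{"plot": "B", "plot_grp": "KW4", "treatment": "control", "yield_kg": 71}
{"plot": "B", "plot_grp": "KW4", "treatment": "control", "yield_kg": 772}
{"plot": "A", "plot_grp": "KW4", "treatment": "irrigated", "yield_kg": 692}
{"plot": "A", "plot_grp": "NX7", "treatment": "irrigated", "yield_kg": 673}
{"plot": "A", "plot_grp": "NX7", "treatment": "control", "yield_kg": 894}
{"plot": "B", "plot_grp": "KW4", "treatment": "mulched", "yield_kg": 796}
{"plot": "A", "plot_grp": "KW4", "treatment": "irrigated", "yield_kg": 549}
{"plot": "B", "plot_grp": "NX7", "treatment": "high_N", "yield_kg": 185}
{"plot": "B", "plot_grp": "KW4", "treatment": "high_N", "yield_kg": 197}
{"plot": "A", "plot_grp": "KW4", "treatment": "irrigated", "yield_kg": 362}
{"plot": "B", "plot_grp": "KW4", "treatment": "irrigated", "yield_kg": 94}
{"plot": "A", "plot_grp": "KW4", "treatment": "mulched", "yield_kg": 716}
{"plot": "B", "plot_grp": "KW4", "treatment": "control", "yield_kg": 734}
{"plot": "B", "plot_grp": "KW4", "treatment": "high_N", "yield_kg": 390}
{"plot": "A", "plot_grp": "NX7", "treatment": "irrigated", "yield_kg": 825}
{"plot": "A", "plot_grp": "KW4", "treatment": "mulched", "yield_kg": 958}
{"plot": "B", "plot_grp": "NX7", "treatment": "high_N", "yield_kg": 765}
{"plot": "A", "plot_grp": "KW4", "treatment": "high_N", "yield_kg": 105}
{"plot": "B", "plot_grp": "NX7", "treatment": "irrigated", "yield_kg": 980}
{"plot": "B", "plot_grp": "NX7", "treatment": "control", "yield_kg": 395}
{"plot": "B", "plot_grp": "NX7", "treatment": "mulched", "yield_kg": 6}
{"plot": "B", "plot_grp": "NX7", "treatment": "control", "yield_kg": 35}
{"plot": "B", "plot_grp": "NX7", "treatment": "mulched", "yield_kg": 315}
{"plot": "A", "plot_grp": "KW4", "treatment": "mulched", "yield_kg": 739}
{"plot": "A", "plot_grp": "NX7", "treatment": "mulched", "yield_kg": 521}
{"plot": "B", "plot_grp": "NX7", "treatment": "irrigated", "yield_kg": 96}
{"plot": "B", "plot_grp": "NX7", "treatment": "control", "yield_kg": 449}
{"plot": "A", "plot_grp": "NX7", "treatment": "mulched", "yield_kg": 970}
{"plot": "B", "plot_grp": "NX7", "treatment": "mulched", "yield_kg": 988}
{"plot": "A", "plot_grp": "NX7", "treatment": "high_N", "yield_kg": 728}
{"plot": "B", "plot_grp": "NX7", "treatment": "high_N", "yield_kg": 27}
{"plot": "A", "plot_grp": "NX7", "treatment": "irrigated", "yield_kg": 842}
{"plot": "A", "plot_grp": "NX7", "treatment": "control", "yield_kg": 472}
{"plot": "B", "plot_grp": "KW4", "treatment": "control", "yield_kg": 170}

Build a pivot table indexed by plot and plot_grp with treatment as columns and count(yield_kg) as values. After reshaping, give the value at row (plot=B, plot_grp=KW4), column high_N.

Rows with plot=B, plot_grp=KW4 and treatment=high_N: yield_kg values are 232, 250, 818, 197, 390.
5 rows match — count = 5.

5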